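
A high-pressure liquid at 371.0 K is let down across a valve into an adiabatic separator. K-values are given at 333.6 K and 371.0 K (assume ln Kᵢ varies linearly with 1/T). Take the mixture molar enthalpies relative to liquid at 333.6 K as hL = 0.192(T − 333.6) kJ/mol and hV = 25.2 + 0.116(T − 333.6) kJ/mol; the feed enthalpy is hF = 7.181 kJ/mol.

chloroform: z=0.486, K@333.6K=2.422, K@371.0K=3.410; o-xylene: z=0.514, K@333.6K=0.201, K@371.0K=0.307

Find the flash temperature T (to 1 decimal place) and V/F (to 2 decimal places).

T = 336.2 K, V/F = 0.27

Adiabatic flash: solve Rachford–Rice at each trial T, then check hF = ψ·hV(T) + (1−ψ)·hL(T).
  T = 333.6 K: K = (2.422, 0.201), RR gives ψ = 0.247, H_out = 6.219 kJ/mol
  T = 371.0 K: K = (3.410, 0.307), RR gives ψ = 0.488, H_out = 18.092 kJ/mol
  T = 352.3 K: K = (2.900, 0.251), RR gives ψ = 0.379, H_out = 12.592 kJ/mol
  T = 343.0 K: K = (2.658, 0.226), RR gives ψ = 0.318, H_out = 9.580 kJ/mol
  T = 338.3 K: K = (2.539, 0.213), RR gives ψ = 0.284, H_out = 7.948 kJ/mol
  T = 336.0 K: K = (2.481, 0.207), RR gives ψ = 0.266, H_out = 7.115 kJ/mol
Linear interpolation between T = 336.0 (H_out = 7.115) and T = 338.3 (H_out = 7.948) on hF = 7.181 gives T ≈ 336.2 K, at which ψ = 0.27.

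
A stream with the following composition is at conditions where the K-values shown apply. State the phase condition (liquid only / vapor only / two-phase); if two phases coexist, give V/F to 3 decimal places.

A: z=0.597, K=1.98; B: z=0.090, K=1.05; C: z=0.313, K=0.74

vapor only

ΣzᵢKᵢ = 1.508; Σzᵢ/Kᵢ = 0.810.
Since Σzᵢ/Kᵢ < 1 the mixture is above its dew point — single vapor phase.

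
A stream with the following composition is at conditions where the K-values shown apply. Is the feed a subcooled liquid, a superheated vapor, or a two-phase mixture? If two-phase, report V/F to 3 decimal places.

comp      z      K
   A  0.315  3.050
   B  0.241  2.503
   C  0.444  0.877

ΣzᵢKᵢ = 1.953; Σzᵢ/Kᵢ = 0.706.
Since Σzᵢ/Kᵢ < 1 the mixture is above its dew point — single vapor phase.

superheated vapor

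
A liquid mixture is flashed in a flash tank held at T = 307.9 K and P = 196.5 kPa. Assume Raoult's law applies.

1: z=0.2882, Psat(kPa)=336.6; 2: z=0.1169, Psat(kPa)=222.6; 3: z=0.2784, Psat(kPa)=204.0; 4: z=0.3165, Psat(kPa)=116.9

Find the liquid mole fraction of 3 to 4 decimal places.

x_3 = 0.2722

Raoult's law: Kᵢ = Pᵢˢᵃᵗ/P = Pᵢˢᵃᵗ/196.5.
  K_1 = 336.6/196.5 = 1.712977, K_2 = 222.6/196.5 = 1.132824, K_3 = 204.0/196.5 = 1.038168, K_4 = 116.9/196.5 = 0.594911
Let β = V/F and solve Σ zᵢ(Kᵢ−1)/(1+β(Kᵢ−1)) = 0.
Feasibility: ΣzᵢKᵢ = 1.1034, Σzᵢ/Kᵢ = 1.0716 — both > 1, two phases present.
Iterate (Newton) starting at β = 0.5:
  β = 0.5000: g = 0.01569, g' = -0.1635 → β = 0.5960
  β = 0.5960: g = -0.00003, g' = -0.1646 → β = 0.5958
Converged at β = 0.5958.
Compositions from xᵢ = zᵢ/(1+β(Kᵢ−1)), yᵢ = Kᵢxᵢ:
  1: x = 0.2023, y = 0.3465
  2: x = 0.1083, y = 0.1227
  3: x = 0.2722, y = 0.2826
  4: x = 0.4172, y = 0.2482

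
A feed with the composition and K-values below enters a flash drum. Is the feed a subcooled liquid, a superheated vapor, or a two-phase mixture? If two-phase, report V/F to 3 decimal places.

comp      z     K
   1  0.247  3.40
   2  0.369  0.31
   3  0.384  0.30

two-phase, V/F = 0.042

ΣzᵢKᵢ = 1.069; Σzᵢ/Kᵢ = 2.543.
Both exceed 1, so a two-phase solution exists.
Rachford–Rice: g(ψ) = Σ zᵢ(Kᵢ−1)/(1+ψ(Kᵢ−1)) = 0.
Newton–Raphson from ψ = 0.67:
  ψ = 0.670: g = -0.7524, g' = -1.484 → ψ = 0.163
  ψ = 0.163: g = -0.1642, g' = -1.198 → ψ = 0.026
  ψ = 0.026: g = 0.0251, g' = -1.638 → ψ = 0.041
  ψ = 0.041: g = 0.0006, g' = -1.564 → ψ = 0.042
Converged at ψ = 0.042.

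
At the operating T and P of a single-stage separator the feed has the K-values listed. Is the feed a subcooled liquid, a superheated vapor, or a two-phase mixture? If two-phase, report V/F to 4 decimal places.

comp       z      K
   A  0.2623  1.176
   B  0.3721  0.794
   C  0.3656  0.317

subcooled liquid

ΣzᵢKᵢ = 0.7198; Σzᵢ/Kᵢ = 1.8450.
Since ΣzᵢKᵢ < 1 the mixture is below its bubble point — single liquid phase.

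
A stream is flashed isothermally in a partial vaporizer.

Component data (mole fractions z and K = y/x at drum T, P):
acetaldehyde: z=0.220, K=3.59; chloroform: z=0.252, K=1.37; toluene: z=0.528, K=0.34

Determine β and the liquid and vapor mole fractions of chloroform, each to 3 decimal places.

Rachford–Rice: g(β) = Σ zᵢ(Kᵢ−1)/(1+β(Kᵢ−1)) = 0.
g(0) = ΣzᵢKᵢ − 1 = 0.315 and g(1) = 1 − Σzᵢ/Kᵢ = -0.798, so a root lies in (0, 1).
Newton–Raphson from β = 0.5:
  β = 0.500: g = -0.1932, g' = -0.817 → β = 0.264
  β = 0.264: g = 0.0017, g' = -0.887 → β = 0.266
Converged at β = 0.266.
Compositions from xᵢ = zᵢ/(1+β(Kᵢ−1)), yᵢ = Kᵢxᵢ:
  acetaldehyde: x = 0.130, y = 0.468
  chloroform: x = 0.229, y = 0.314
  toluene: x = 0.640, y = 0.218

β = 0.266, x_chloroform = 0.229, y_chloroform = 0.314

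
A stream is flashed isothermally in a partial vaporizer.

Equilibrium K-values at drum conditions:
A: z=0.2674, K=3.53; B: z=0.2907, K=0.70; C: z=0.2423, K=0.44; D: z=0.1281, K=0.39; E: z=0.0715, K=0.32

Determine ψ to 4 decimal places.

Material balance + equilibrium reduce to Σ zᵢ(Kᵢ−1)/(1+ψ(Kᵢ−1)) = 0.
Check two-phase: ΣzᵢKᵢ = 1.3269 > 1 and Σzᵢ/Kᵢ = 1.5936 > 1, so g(0) = 0.3269 > 0 and g(1) = -0.5936 < 0.
Newton iteration, ψ⁰ = 0.34:
  ψ = 0.3400: g = -0.06286, g' = -0.7748 → ψ = 0.2589
  ψ = 0.2589: g = 0.00374, g' = -0.8755 → ψ = 0.2631
  ψ = 0.2631: g = 0.00001, g' = -0.8689 → ψ = 0.2632
Converged at ψ = 0.2632.

ψ = 0.2632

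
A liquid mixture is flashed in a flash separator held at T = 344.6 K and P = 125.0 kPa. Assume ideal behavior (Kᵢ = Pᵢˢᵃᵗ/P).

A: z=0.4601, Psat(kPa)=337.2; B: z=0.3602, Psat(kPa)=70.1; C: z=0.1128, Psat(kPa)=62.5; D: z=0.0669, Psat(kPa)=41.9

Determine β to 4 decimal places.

β = 0.6297

Raoult's law: Kᵢ = Pᵢˢᵃᵗ/P = Pᵢˢᵃᵗ/125.0.
  K_A = 337.2/125.0 = 2.697600, K_B = 70.1/125.0 = 0.560800, K_C = 62.5/125.0 = 0.500000, K_D = 41.9/125.0 = 0.335200
Rachford–Rice: g(β) = Σ zᵢ(Kᵢ−1)/(1+β(Kᵢ−1)) = 0.
Check two-phase: ΣzᵢKᵢ = 1.5220 > 1 and Σzᵢ/Kᵢ = 1.2380 > 1, so g(0) = 0.5220 > 0 and g(1) = -0.2380 < 0.
Iterate (Newton) starting at β = 0.48:
  β = 0.4800: g = 0.09039, g' = -0.6267 → β = 0.6242
  β = 0.6242: g = 0.00325, g' = -0.5904 → β = 0.6297
Converged at β = 0.6297.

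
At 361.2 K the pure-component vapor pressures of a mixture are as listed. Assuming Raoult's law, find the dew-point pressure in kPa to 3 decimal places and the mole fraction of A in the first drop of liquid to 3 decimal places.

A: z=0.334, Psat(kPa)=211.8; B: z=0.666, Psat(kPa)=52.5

At the dew point ψ → 1, so Σzᵢ/Kᵢ = 1 with Kᵢ = Pᵢˢᵃᵗ/P ⇒ 1/P = Σzᵢ/Pᵢˢᵃᵗ.
1/P = 0.334/211.8 + 0.666/52.5 = 0.014263 ⇒ P = 70.113 kPa
xᵢ = zᵢP/Pᵢˢᵃᵗ ⇒ x_A = 0.334·70.113/211.8 = 0.111

Pdew = 70.113 kPa, x_A = 0.111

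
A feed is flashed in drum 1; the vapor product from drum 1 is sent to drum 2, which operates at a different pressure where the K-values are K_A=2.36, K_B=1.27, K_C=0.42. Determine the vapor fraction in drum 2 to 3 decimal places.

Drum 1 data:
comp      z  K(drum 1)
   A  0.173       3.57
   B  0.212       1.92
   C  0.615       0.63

V/F (drum 2) = 0.182

Drum 1:
Material balance + equilibrium reduce to Σ zᵢ(Kᵢ−1)/(1+ψ₁(Kᵢ−1)) = 0.
Feasibility: ΣzᵢKᵢ = 1.412, Σzᵢ/Kᵢ = 1.135 — both > 1, two phases present.
Iterate (Newton) starting at ψ₁ = 0.5:
  ψ₁ = 0.500: g = 0.0490, g' = -0.430 → ψ₁ = 0.614
  ψ₁ = 0.614: g = 0.0027, g' = -0.386 → ψ₁ = 0.621
Converged at ψ₁ = 0.621.
Drum-1 compositions:
  A: x = 0.067, y = 0.238
  B: x = 0.135, y = 0.259
  C: x = 0.798, y = 0.503
Drum-2 feed = drum-1 vapor: z₂ = (0.2379, 0.2591, 0.5030).
Drum 2:
Let ψ₂ = V/F and solve Σ zᵢ(Kᵢ−1)/(1+ψ₂(Kᵢ−1)) = 0.
g(0) = ΣzᵢKᵢ − 1 = 0.102 and g(1) = 1 − Σzᵢ/Kᵢ = -0.502, so a root lies in (0, 1).
Newton iteration, ψ₂⁰ = 0.5:
  ψ₂ = 0.500: g = -0.1567, g' = -0.506 → ψ₂ = 0.191
  ψ₂ = 0.191: g = -0.0045, g' = -0.509 → ψ₂ = 0.182
Converged at ψ₂ = 0.182.
  A: x = 0.191, y = 0.450
  B: x = 0.247, y = 0.314
  C: x = 0.562, y = 0.236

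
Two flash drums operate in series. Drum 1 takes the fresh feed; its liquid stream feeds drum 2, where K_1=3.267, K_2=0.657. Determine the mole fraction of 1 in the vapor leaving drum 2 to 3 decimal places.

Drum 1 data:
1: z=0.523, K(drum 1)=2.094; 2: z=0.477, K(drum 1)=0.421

y_1 (drum 2) = 0.429

Drum 1:
Rachford–Rice: g(ψ₁) = Σ zᵢ(Kᵢ−1)/(1+ψ₁(Kᵢ−1)) = 0.
Check two-phase: ΣzᵢKᵢ = 1.296 > 1 and Σzᵢ/Kᵢ = 1.383 > 1, so g(0) = 0.296 > 0 and g(1) = -0.383 < 0.
Binary case is linear: z₁(K₁−1)(1+ψ₁(K₂−1)) + z₂(K₂−1)(1+ψ₁(K₁−1)) = 0
⇒ ψ₁ = [z₁(K₁−1)+z₂(K₂−1)] / [−(K₁−1)(K₂−1)] = 0.2960/0.6334 = 0.467
Drum-1 compositions:
  1: x = 0.346, y = 0.725
  2: x = 0.654, y = 0.275
Drum-2 feed = drum-1 liquid: z₂ = (0.3461, 0.6539).
Drum 2:
Material balance + equilibrium reduce to Σ zᵢ(Kᵢ−1)/(1+ψ₂(Kᵢ−1)) = 0.
g(0) = ΣzᵢKᵢ − 1 = 0.560 and g(1) = 1 − Σzᵢ/Kᵢ = -0.101, so a root lies in (0, 1).
Newton iteration, ψ₂⁰ = 0.5:
  ψ₂ = 0.500: g = 0.0970, g' = -0.503 → ψ₂ = 0.693
  ψ₂ = 0.693: g = 0.0109, g' = -0.401 → ψ₂ = 0.720
  ψ₂ = 0.720: g = 0.0001, g' = -0.392 → ψ₂ = 0.721
Converged at ψ₂ = 0.721.
  1: x = 0.131, y = 0.429
  2: x = 0.869, y = 0.571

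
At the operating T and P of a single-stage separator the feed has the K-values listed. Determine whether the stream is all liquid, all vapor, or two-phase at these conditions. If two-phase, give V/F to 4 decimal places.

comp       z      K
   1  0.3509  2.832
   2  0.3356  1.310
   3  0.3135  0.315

two-phase, V/F = 0.6405

ΣzᵢKᵢ = 1.5321; Σzᵢ/Kᵢ = 1.3753.
Both exceed 1, so a two-phase solution exists.
Rachford–Rice: g(ψ) = Σ zᵢ(Kᵢ−1)/(1+ψ(Kᵢ−1)) = 0.
Newton–Raphson from ψ = 0.67:
  ψ = 0.6700: g = -0.02216, g' = -0.7620 → ψ = 0.6409
  ψ = 0.6409: g = -0.00034, g' = -0.7390 → ψ = 0.6405
Converged at ψ = 0.6405.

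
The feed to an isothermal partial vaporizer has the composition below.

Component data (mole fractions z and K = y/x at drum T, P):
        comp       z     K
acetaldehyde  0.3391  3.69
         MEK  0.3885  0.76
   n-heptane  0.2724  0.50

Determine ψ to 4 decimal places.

ψ = 0.6894

Newton–Raphson from ψ = 0.5:
  ψ = 0.5000: g = 0.10143, g' = -0.5962 → ψ = 0.6701
  ψ = 0.6701: g = 0.00952, g' = -0.4982 → ψ = 0.6893
  ψ = 0.6893: g = 0.00006, g' = -0.4919 → ψ = 0.6894
Converged at ψ = 0.6894.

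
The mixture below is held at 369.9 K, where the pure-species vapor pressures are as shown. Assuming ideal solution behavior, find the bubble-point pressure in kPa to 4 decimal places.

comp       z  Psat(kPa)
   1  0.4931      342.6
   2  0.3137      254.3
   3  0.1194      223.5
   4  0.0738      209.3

At the bubble point ψ → 0, so ΣzᵢKᵢ = 1 with Kᵢ = Pᵢˢᵃᵗ/P ⇒ P = ΣzᵢPᵢˢᵃᵗ.
P = 0.4931·342.6 + 0.3137·254.3 + 0.1194·223.5 + 0.0738·209.3 = 290.8422 kPa

Pbub = 290.8422 kPa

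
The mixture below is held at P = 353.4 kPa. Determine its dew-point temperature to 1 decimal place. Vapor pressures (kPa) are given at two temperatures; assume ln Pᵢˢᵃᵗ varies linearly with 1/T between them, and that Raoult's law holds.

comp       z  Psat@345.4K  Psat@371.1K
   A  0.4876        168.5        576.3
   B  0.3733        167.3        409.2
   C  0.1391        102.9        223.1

T = 366.3 K

Dew-point temperature: Σzᵢ·P/Pᵢˢᵃᵗ(T) = 1. Interpolate ln Pᵢˢᵃᵗ = aᵢ + bᵢ/T.
  T = 345.4 K: ΣzᵢP/Pᵢˢᵃᵗ = 2.2889
  T = 371.1 K: ΣzᵢP/Pᵢˢᵃᵗ = 0.8417
  T = 358.2 K: ΣzᵢP/Pᵢˢᵃᵗ = 1.3597
  T = 364.6 K: ΣzᵢP/Pᵢˢᵃᵗ = 1.0661
  T = 367.9 K: ΣzᵢP/Pᵢˢᵃᵗ = 0.9444
  T = 366.2 K: ΣzᵢP/Pᵢˢᵃᵗ = 1.0049
Interpolating between 366.2 K and 367.9 K gives T ≈ 366.3 K.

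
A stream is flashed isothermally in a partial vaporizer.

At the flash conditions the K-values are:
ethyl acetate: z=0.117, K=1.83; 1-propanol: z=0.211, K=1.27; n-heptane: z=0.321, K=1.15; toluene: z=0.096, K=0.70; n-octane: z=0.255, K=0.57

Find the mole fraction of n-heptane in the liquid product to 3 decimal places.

x_n-heptane = 0.301

Material balance + equilibrium reduce to Σ zᵢ(Kᵢ−1)/(1+ψ(Kᵢ−1)) = 0.
Check two-phase: ΣzᵢKᵢ = 1.064 > 1 and Σzᵢ/Kᵢ = 1.094 > 1, so g(0) = 0.064 > 0 and g(1) = -0.094 < 0.
Newton–Raphson from ψ = 0.5:
  ψ = 0.500: g = -0.0100, g' = -0.147 → ψ = 0.432
Converged at ψ = 0.432.
Compositions from xᵢ = zᵢ/(1+ψ(Kᵢ−1)), yᵢ = Kᵢxᵢ:
  ethyl acetate: x = 0.086, y = 0.158
  1-propanol: x = 0.189, y = 0.240
  n-heptane: x = 0.301, y = 0.347
  toluene: x = 0.110, y = 0.077
  n-octane: x = 0.313, y = 0.178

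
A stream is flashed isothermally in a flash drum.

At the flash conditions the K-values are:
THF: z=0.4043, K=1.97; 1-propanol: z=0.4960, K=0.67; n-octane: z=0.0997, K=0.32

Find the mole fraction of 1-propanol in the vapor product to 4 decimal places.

Rachford–Rice: g(β) = Σ zᵢ(Kᵢ−1)/(1+β(Kᵢ−1)) = 0.
Feasibility: ΣzᵢKᵢ = 1.1607, Σzᵢ/Kᵢ = 1.2571 — both > 1, two phases present.
Iterate (Newton) starting at β = 0.5:
  β = 0.5000: g = -0.03466, g' = -0.3558 → β = 0.4026
  β = 0.4026: g = -0.00008, g' = -0.3560 → β = 0.4024
Converged at β = 0.4024.
Compositions from xᵢ = zᵢ/(1+β(Kᵢ−1)), yᵢ = Kᵢxᵢ:
  THF: x = 0.2908, y = 0.5729
  1-propanol: x = 0.5719, y = 0.3832
  n-octane: x = 0.1373, y = 0.0439

y_1-propanol = 0.3832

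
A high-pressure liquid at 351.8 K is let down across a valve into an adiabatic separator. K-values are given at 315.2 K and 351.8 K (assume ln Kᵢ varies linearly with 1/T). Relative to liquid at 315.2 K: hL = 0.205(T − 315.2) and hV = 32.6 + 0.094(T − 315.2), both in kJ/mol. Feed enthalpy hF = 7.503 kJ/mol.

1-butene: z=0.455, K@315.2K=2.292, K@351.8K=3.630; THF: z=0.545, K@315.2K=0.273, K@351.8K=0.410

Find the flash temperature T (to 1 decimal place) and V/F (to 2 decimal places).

T = 316.6 K, V/F = 0.22

Adiabatic flash: solve Rachford–Rice at each trial T, then check hF = ψ·hV(T) + (1−ψ)·hL(T).
  T = 315.2 K: K = (2.292, 0.273), RR gives ψ = 0.204, H_out = 6.651 kJ/mol
  T = 351.8 K: K = (3.630, 0.410), RR gives ψ = 0.564, H_out = 23.597 kJ/mol
  T = 333.5 K: K = (2.921, 0.338), RR gives ψ = 0.404, H_out = 16.099 kJ/mol
  T = 324.4 K: K = (2.598, 0.305), RR gives ψ = 0.314, H_out = 11.791 kJ/mol
  T = 319.8 K: K = (2.442, 0.289), RR gives ψ = 0.262, H_out = 9.348 kJ/mol
  T = 317.5 K: K = (2.367, 0.281), RR gives ψ = 0.234, H_out = 8.036 kJ/mol
Linear interpolation between T = 315.2 (H_out = 6.651) and T = 317.5 (H_out = 8.036) on hF = 7.503 gives T ≈ 316.6 K, at which ψ = 0.22.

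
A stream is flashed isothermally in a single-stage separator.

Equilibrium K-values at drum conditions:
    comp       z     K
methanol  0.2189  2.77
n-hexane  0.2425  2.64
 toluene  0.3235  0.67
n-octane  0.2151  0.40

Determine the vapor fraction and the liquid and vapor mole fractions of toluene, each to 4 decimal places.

Rachford–Rice: g(ψ) = Σ zᵢ(Kᵢ−1)/(1+ψ(Kᵢ−1)) = 0.
Feasibility: ΣzᵢKᵢ = 1.5493, Σzᵢ/Kᵢ = 1.1915 — both > 1, two phases present.
Newton–Raphson from ψ = 0.53:
  ψ = 0.5300: g = 0.09406, g' = -0.5875 → ψ = 0.6901
  ψ = 0.6901: g = 0.00247, g' = -0.5671 → ψ = 0.6945
Converged at ψ = 0.6945.
Compositions from xᵢ = zᵢ/(1+ψ(Kᵢ−1)), yᵢ = Kᵢxᵢ:
  methanol: x = 0.0982, y = 0.2720
  n-hexane: x = 0.1134, y = 0.2993
  toluene: x = 0.4197, y = 0.2812
  n-octane: x = 0.3687, y = 0.1475

ψ = 0.6945, x_toluene = 0.4197, y_toluene = 0.2812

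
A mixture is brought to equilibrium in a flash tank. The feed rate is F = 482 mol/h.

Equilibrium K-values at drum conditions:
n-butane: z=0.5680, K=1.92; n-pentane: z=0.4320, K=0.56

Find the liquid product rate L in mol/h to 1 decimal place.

L = 86.1 mol/h

Binary case is linear: z₁(K₁−1)(1+ψ(K₂−1)) + z₂(K₂−1)(1+ψ(K₁−1)) = 0
⇒ ψ = [z₁(K₁−1)+z₂(K₂−1)] / [−(K₁−1)(K₂−1)] = 0.33248/0.40480 = 0.8213
Then V = ψ·F = 0.8213·482 = 395.9 mol/h and L = F − V = 86.1 mol/h.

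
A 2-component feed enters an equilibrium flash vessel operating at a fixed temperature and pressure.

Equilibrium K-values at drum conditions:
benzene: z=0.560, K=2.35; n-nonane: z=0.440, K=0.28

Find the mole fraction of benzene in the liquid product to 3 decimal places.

x_benzene = 0.348

Binary case is linear: z₁(K₁−1)(1+V/F(K₂−1)) + z₂(K₂−1)(1+V/F(K₁−1)) = 0
⇒ V/F = [z₁(K₁−1)+z₂(K₂−1)] / [−(K₁−1)(K₂−1)] = 0.4392/0.9720 = 0.452
Compositions from xᵢ = zᵢ/(1+V/F(Kᵢ−1)), yᵢ = Kᵢxᵢ:
  benzene: x = 0.348, y = 0.817
  n-nonane: x = 0.652, y = 0.183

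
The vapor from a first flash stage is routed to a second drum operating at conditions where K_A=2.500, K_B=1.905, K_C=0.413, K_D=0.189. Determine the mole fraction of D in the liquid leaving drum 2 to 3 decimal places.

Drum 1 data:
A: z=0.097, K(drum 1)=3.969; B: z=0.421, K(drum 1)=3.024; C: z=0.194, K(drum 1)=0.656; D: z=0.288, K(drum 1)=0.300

x_D (drum 2) = 0.325

Drum 1:
Rachford–Rice: g(ψ₁) = Σ zᵢ(Kᵢ−1)/(1+ψ₁(Kᵢ−1)) = 0.
g(0) = ΣzᵢKᵢ − 1 = 0.872 and g(1) = 1 − Σzᵢ/Kᵢ = -0.419, so a root lies in (0, 1).
Newton iteration, ψ₁⁰ = 0.42:
  ψ₁ = 0.420: g = 0.2252, g' = -0.988 → ψ₁ = 0.648
  ψ₁ = 0.648: g = 0.0123, g' = -0.933 → ψ₁ = 0.661
Converged at ψ₁ = 0.661.
Drum-1 compositions:
  A: x = 0.033, y = 0.130
  B: x = 0.180, y = 0.545
  C: x = 0.251, y = 0.165
  D: x = 0.536, y = 0.161
Drum-2 feed = drum-1 vapor: z₂ = (0.1299, 0.5445, 0.1647, 0.1608).
Drum 2:
Material balance + equilibrium reduce to Σ zᵢ(Kᵢ−1)/(1+ψ₂(Kᵢ−1)) = 0.
Check two-phase: ΣzᵢKᵢ = 1.461 > 1 and Σzᵢ/Kᵢ = 1.588 > 1, so g(0) = 0.461 > 0 and g(1) = -0.588 < 0.
Newton–Raphson from ψ₂ = 0.5:
  ψ₂ = 0.500: g = 0.0944, g' = -0.720 → ψ₂ = 0.631
  ψ₂ = 0.631: g = -0.0070, g' = -0.845 → ψ₂ = 0.623
Converged at ψ₂ = 0.623.
  A: x = 0.067, y = 0.168
  B: x = 0.348, y = 0.663
  C: x = 0.260, y = 0.107
  D: x = 0.325, y = 0.061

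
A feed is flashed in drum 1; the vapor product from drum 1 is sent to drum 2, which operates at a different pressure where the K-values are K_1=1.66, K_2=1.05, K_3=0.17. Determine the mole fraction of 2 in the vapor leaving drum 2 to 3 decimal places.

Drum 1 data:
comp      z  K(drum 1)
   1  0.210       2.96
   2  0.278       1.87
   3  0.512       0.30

Drum 1:
Iterate (Newton) starting at ψ₁ = 0.5:
  ψ₁ = 0.500: g = -0.1750, g' = -0.902 → ψ₁ = 0.306
  ψ₁ = 0.306: g = -0.0078, g' = -0.853 → ψ₁ = 0.297
Converged at ψ₁ = 0.297.
Drum-1 compositions:
  1: x = 0.133, y = 0.393
  2: x = 0.221, y = 0.413
  3: x = 0.646, y = 0.194
Drum-2 feed = drum-1 vapor: z₂ = (0.3930, 0.4132, 0.1939).
Drum 2:
Rachford–Rice: g(ψ₂) = Σ zᵢ(Kᵢ−1)/(1+ψ₂(Kᵢ−1)) = 0.
g(0) = ΣzᵢKᵢ − 1 = 0.119 and g(1) = 1 − Σzᵢ/Kᵢ = -0.771, so a root lies in (0, 1).
Newton iteration, ψ₂⁰ = 0.55:
  ψ₂ = 0.550: g = -0.0857, g' = -0.545 → ψ₂ = 0.393
  ψ₂ = 0.393: g = -0.0126, g' = -0.403 → ψ₂ = 0.362
  ψ₂ = 0.362: g = -0.0003, g' = -0.385 → ψ₂ = 0.361
Converged at ψ₂ = 0.361.
  1: x = 0.317, y = 0.527
  2: x = 0.406, y = 0.426
  3: x = 0.277, y = 0.047

y_2 (drum 2) = 0.426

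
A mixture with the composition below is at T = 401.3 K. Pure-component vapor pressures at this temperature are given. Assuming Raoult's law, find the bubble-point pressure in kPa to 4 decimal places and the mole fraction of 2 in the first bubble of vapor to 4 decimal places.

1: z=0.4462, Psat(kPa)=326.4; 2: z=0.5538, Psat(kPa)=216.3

Pbub = 265.4266 kPa, y_2 = 0.4513

At the bubble point ψ → 0, so ΣzᵢKᵢ = 1 with Kᵢ = Pᵢˢᵃᵗ/P ⇒ P = ΣzᵢPᵢˢᵃᵗ.
P = 0.4462·326.4 + 0.5538·216.3 = 265.4266 kPa
yᵢ = zᵢPᵢˢᵃᵗ/P ⇒ y_2 = 0.5538·216.3/265.4266 = 0.4513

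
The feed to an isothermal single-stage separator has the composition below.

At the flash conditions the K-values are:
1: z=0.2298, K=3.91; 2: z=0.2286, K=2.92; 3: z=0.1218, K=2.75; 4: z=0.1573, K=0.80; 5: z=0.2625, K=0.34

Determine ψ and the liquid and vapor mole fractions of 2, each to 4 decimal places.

ψ = 0.8630, x_2 = 0.0860, y_2 = 0.2512

Let ψ = V/F and solve Σ zᵢ(Kᵢ−1)/(1+ψ(Kᵢ−1)) = 0.
Feasibility: ΣzᵢKᵢ = 2.1161, Σzᵢ/Kᵢ = 1.1500 — both > 1, two phases present.
Newton–Raphson from ψ = 0.5:
  ψ = 0.5000: g = 0.31647, g' = -0.9108 → ψ = 0.8474
  ψ = 0.8474: g = 0.01483, g' = -0.9425 → ψ = 0.8632
  ψ = 0.8632: g = -0.00016, g' = -0.9630 → ψ = 0.8630
Converged at ψ = 0.8630.
Compositions from xᵢ = zᵢ/(1+ψ(Kᵢ−1)), yᵢ = Kᵢxᵢ:
  1: x = 0.0654, y = 0.2559
  2: x = 0.0860, y = 0.2512
  3: x = 0.0485, y = 0.1334
  4: x = 0.1901, y = 0.1521
  5: x = 0.6099, y = 0.2074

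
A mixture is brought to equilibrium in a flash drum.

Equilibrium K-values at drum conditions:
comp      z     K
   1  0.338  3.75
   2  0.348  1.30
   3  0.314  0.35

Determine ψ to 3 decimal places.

Material balance + equilibrium reduce to Σ zᵢ(Kᵢ−1)/(1+ψ(Kᵢ−1)) = 0.
Feasibility: ΣzᵢKᵢ = 1.830, Σzᵢ/Kᵢ = 1.255 — both > 1, two phases present.
Newton iteration, ψ⁰ = 0.5:
  ψ = 0.500: g = 0.1798, g' = -0.768 → ψ = 0.734
  ψ = 0.734: g = 0.0031, g' = -0.787 → ψ = 0.738
Converged at ψ = 0.738.

ψ = 0.738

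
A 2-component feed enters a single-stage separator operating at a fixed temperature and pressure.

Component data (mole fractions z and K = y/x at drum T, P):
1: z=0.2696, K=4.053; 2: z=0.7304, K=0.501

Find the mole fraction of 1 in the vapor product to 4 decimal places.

y_1 = 0.5694

Rachford–Rice: g(V/F) = Σ zᵢ(Kᵢ−1)/(1+V/F(Kᵢ−1)) = 0.
Check two-phase: ΣzᵢKᵢ = 1.4586 > 1 and Σzᵢ/Kᵢ = 1.5244 > 1, so g(0) = 0.4586 > 0 and g(1) = -0.5244 < 0.
Binary case is linear: z₁(K₁−1)(1+V/F(K₂−1)) + z₂(K₂−1)(1+V/F(K₁−1)) = 0
⇒ V/F = [z₁(K₁−1)+z₂(K₂−1)] / [−(K₁−1)(K₂−1)] = 0.45862/1.52345 = 0.3010
Compositions from xᵢ = zᵢ/(1+V/F(Kᵢ−1)), yᵢ = Kᵢxᵢ:
  1: x = 0.1405, y = 0.5694
  2: x = 0.8595, y = 0.4306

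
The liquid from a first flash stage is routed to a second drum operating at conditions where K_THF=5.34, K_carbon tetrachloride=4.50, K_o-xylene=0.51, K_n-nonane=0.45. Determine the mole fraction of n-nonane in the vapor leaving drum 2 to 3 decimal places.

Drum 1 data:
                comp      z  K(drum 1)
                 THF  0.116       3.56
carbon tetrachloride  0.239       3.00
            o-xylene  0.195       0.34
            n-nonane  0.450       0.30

Drum 1:
Let ψ₁ = V/F and solve Σ zᵢ(Kᵢ−1)/(1+ψ₁(Kᵢ−1)) = 0.
Feasibility: ΣzᵢKᵢ = 1.331, Σzᵢ/Kᵢ = 2.186 — both > 1, two phases present.
Iterate (Newton) starting at ψ₁ = 0.36:
  ψ₁ = 0.360: g = -0.1575, g' = -1.069 → ψ₁ = 0.213
  ψ₁ = 0.213: g = 0.0078, g' = -1.209 → ψ₁ = 0.219
Converged at ψ₁ = 0.219.
Drum-1 compositions:
  THF: x = 0.074, y = 0.265
  carbon tetrachloride: x = 0.166, y = 0.498
  o-xylene: x = 0.228, y = 0.078
  n-nonane: x = 0.532, y = 0.159
Drum-2 feed = drum-1 liquid: z₂ = (0.0743, 0.1662, 0.2280, 0.5316).
Drum 2:
Material balance + equilibrium reduce to Σ zᵢ(Kᵢ−1)/(1+ψ₂(Kᵢ−1)) = 0.
g(0) = ΣzᵢKᵢ − 1 = 0.500 and g(1) = 1 − Σzᵢ/Kᵢ = -0.679, so a root lies in (0, 1).
Newton–Raphson from ψ₂ = 0.56:
  ψ₂ = 0.560: g = -0.2859, g' = -0.791 → ψ₂ = 0.199
  ψ₂ = 0.199: g = 0.0645, g' = -1.382 → ψ₂ = 0.245
  ψ₂ = 0.245: g = 0.0044, g' = -1.204 → ψ₂ = 0.249
Converged at ψ₂ = 0.249.
  THF: x = 0.036, y = 0.191
  carbon tetrachloride: x = 0.089, y = 0.400
  o-xylene: x = 0.260, y = 0.132
  n-nonane: x = 0.616, y = 0.277

y_n-nonane (drum 2) = 0.277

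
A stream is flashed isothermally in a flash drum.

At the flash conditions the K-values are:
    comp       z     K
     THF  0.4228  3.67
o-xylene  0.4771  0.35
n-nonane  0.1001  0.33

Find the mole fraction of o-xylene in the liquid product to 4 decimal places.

x_o-xylene = 0.6627

Rachford–Rice: g(ψ) = Σ zᵢ(Kᵢ−1)/(1+ψ(Kᵢ−1)) = 0.
Check two-phase: ΣzᵢKᵢ = 1.7517 > 1 and Σzᵢ/Kᵢ = 1.7817 > 1, so g(0) = 0.7517 > 0 and g(1) = -0.7817 < 0.
Iterate (Newton) starting at ψ = 0.5:
  ψ = 0.5000: g = -0.07682, g' = -1.0968 → ψ = 0.4300
  ψ = 0.4300: g = 0.00094, g' = -1.1302 → ψ = 0.4308
Converged at ψ = 0.4308.
Compositions from xᵢ = zᵢ/(1+ψ(Kᵢ−1)), yᵢ = Kᵢxᵢ:
  THF: x = 0.1966, y = 0.7216
  o-xylene: x = 0.6627, y = 0.2319
  n-nonane: x = 0.1407, y = 0.0464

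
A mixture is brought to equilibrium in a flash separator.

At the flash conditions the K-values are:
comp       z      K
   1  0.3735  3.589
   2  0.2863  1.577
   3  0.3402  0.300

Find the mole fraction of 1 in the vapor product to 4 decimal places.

y_1 = 0.4790

Material balance + equilibrium reduce to Σ zᵢ(Kᵢ−1)/(1+β(Kᵢ−1)) = 0.
Check two-phase: ΣzᵢKᵢ = 1.8940 > 1 and Σzᵢ/Kᵢ = 1.4196 > 1, so g(0) = 0.8940 > 0 and g(1) = -0.4196 < 0.
Newton–Raphson from β = 0.59:
  β = 0.5900: g = 0.10014, g' = -0.9287 → β = 0.6978
  β = 0.6978: g = -0.00324, g' = -1.0033 → β = 0.6946
Converged at β = 0.6946.
Compositions from xᵢ = zᵢ/(1+β(Kᵢ−1)), yᵢ = Kᵢxᵢ:
  1: x = 0.1335, y = 0.4790
  2: x = 0.2044, y = 0.3223
  3: x = 0.6621, y = 0.1986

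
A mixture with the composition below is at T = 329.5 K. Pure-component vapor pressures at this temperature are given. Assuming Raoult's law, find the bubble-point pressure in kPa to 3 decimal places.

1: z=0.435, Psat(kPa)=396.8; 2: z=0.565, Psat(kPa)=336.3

At the bubble point ψ → 0, so ΣzᵢKᵢ = 1 with Kᵢ = Pᵢˢᵃᵗ/P ⇒ P = ΣzᵢPᵢˢᵃᵗ.
P = 0.435·396.8 + 0.565·336.3 = 362.617 kPa

Pbub = 362.617 kPa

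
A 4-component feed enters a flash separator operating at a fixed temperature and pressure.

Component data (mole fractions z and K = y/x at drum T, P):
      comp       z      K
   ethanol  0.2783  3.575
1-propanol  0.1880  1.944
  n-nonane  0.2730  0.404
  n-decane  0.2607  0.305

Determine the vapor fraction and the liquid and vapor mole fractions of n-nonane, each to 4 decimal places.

Newton–Raphson from ψ = 0.46:
  ψ = 0.4600: g = -0.03871, g' = -0.9243 → ψ = 0.4181
  ψ = 0.4181: g = 0.00021, g' = -0.9363 → ψ = 0.4183
Converged at ψ = 0.4183.
Compositions from xᵢ = zᵢ/(1+ψ(Kᵢ−1)), yᵢ = Kᵢxᵢ:
  ethanol: x = 0.1340, y = 0.4790
  1-propanol: x = 0.1348, y = 0.2620
  n-nonane: x = 0.3637, y = 0.1469
  n-decane: x = 0.3676, y = 0.1121

ψ = 0.4183, x_n-nonane = 0.3637, y_n-nonane = 0.1469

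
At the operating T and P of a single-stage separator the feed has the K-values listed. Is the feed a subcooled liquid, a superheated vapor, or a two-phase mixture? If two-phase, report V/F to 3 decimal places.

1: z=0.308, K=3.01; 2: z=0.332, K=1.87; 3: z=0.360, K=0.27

two-phase, V/F = 0.603

ΣzᵢKᵢ = 1.645; Σzᵢ/Kᵢ = 1.613.
Both exceed 1, so a two-phase solution exists.
Iterate (Newton) starting at ψ = 0.46:
  ψ = 0.460: g = 0.1323, g' = -0.899 → ψ = 0.607
  ψ = 0.607: g = -0.0042, g' = -0.979 → ψ = 0.603
Converged at ψ = 0.603.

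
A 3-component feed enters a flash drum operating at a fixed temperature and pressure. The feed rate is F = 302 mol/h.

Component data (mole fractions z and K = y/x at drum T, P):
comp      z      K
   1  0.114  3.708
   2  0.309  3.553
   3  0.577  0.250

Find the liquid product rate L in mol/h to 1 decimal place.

Material balance + equilibrium reduce to Σ zᵢ(Kᵢ−1)/(1+ψ(Kᵢ−1)) = 0.
g(0) = ΣzᵢKᵢ − 1 = 0.665 and g(1) = 1 − Σzᵢ/Kᵢ = -1.426, so a root lies in (0, 1).
Iterate (Newton) starting at ψ = 0.65:
  ψ = 0.650: g = -0.4359, g' = -1.630 → ψ = 0.383
  ψ = 0.383: g = -0.0562, g' = -1.355 → ψ = 0.341
  ψ = 0.341: g = 0.0006, g' = -1.387 → ψ = 0.342
Converged at ψ = 0.342.
Then V = ψ·F = 0.3416·302 = 103.2 mol/h and L = F − V = 198.8 mol/h.

L = 198.8 mol/h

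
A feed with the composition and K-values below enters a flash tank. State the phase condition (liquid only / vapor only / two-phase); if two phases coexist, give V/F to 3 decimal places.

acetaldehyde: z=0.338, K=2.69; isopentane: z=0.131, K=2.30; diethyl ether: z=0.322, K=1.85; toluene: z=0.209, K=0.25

ΣzᵢKᵢ = 1.858; Σzᵢ/Kᵢ = 1.193.
Both exceed 1, so a two-phase solution exists.
Let ψ = V/F and solve Σ zᵢ(Kᵢ−1)/(1+ψ(Kᵢ−1)) = 0.
Newton–Raphson from ψ = 0.63:
  ψ = 0.630: g = 0.2514, g' = -0.815 → ψ = 0.939
  ψ = 0.939: g = -0.0797, g' = -1.603 → ψ = 0.889
  ψ = 0.889: g = -0.0071, g' = -1.335 → ψ = 0.884
Converged at ψ = 0.884.

two-phase, V/F = 0.884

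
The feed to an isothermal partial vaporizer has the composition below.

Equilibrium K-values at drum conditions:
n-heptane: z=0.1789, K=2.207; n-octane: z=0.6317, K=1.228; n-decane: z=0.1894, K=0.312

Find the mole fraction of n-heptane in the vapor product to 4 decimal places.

Rachford–Rice: g(V/F) = Σ zᵢ(Kᵢ−1)/(1+V/F(Kᵢ−1)) = 0.
Feasibility: ΣzᵢKᵢ = 1.2297, Σzᵢ/Kᵢ = 1.2025 — both > 1, two phases present.
Newton–Raphson from V/F = 0.36:
  V/F = 0.3600: g = 0.11042, g' = -0.3131 → V/F = 0.7127
  V/F = 0.7127: g = -0.01569, g' = -0.4447 → V/F = 0.6774
  V/F = 0.6774: g = -0.00049, g' = -0.4180 → V/F = 0.6762
Converged at V/F = 0.6762.
Compositions from xᵢ = zᵢ/(1+V/F(Kᵢ−1)), yᵢ = Kᵢxᵢ:
  n-heptane: x = 0.0985, y = 0.2174
  n-octane: x = 0.5473, y = 0.6721
  n-decane: x = 0.3542, y = 0.1105

y_n-heptane = 0.2174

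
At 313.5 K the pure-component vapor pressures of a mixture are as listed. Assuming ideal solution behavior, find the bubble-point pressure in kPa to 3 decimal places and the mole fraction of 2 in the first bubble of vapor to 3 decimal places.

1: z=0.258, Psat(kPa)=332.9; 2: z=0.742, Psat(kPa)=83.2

Pbub = 147.623 kPa, y_2 = 0.418

At the bubble point ψ → 0, so ΣzᵢKᵢ = 1 with Kᵢ = Pᵢˢᵃᵗ/P ⇒ P = ΣzᵢPᵢˢᵃᵗ.
P = 0.258·332.9 + 0.742·83.2 = 147.623 kPa
yᵢ = zᵢPᵢˢᵃᵗ/P ⇒ y_2 = 0.742·83.2/147.623 = 0.418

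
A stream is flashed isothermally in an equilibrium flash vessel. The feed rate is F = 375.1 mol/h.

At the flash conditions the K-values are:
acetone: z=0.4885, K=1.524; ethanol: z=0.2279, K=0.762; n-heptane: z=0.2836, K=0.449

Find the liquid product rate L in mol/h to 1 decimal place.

L = 301.5 mol/h

Newton–Raphson from β = 0.36:
  β = 0.3600: g = -0.03890, g' = -0.2444 → β = 0.2008
  β = 0.2008: g = -0.00106, g' = -0.2329 → β = 0.1962
Converged at β = 0.1962.
Then V = β·F = 0.1962·375.1 = 73.6 mol/h and L = F − V = 301.5 mol/h.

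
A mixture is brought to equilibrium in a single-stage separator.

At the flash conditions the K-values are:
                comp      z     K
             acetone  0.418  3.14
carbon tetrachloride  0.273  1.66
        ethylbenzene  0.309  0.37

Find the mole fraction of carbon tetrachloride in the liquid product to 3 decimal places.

x_carbon tetrachloride = 0.174

Newton–Raphson from V/F = 0.5:
  V/F = 0.500: g = 0.2834, g' = -0.775 → V/F = 0.866
Converged at V/F = 0.866.
Compositions from xᵢ = zᵢ/(1+V/F(Kᵢ−1)), yᵢ = Kᵢxᵢ:
  acetone: x = 0.147, y = 0.460
  carbon tetrachloride: x = 0.174, y = 0.288
  ethylbenzene: x = 0.680, y = 0.252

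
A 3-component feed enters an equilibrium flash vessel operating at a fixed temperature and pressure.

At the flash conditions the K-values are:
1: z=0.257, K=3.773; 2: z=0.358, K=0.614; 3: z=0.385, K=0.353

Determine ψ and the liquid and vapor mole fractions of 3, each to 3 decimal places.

Material balance + equilibrium reduce to Σ zᵢ(Kᵢ−1)/(1+ψ(Kᵢ−1)) = 0.
g(0) = ΣzᵢKᵢ − 1 = 0.325 and g(1) = 1 − Σzᵢ/Kᵢ = -0.742, so a root lies in (0, 1).
Newton iteration, ψ⁰ = 0.5:
  ψ = 0.500: g = -0.2408, g' = -0.781 → ψ = 0.192
  ψ = 0.192: g = 0.0318, g' = -1.115 → ψ = 0.220
  ψ = 0.220: g = 0.0010, g' = -1.045 → ψ = 0.221
Converged at ψ = 0.221.
Compositions from xᵢ = zᵢ/(1+ψ(Kᵢ−1)), yᵢ = Kᵢxᵢ:
  1: x = 0.159, y = 0.601
  2: x = 0.391, y = 0.240
  3: x = 0.449, y = 0.159

ψ = 0.221, x_3 = 0.449, y_3 = 0.159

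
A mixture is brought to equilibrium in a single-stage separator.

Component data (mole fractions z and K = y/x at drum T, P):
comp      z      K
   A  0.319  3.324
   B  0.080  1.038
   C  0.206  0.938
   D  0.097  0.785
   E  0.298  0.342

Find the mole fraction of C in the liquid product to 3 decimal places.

x_C = 0.213

Material balance + equilibrium reduce to Σ zᵢ(Kᵢ−1)/(1+ψ(Kᵢ−1)) = 0.
Feasibility: ΣzᵢKᵢ = 1.515, Σzᵢ/Kᵢ = 1.388 — both > 1, two phases present.
Newton iteration, ψ⁰ = 0.5:
  ψ = 0.500: g = 0.0171, g' = -0.662 → ψ = 0.526
Converged at ψ = 0.526.
Compositions from xᵢ = zᵢ/(1+ψ(Kᵢ−1)), yᵢ = Kᵢxᵢ:
  A: x = 0.144, y = 0.477
  B: x = 0.078, y = 0.081
  C: x = 0.213, y = 0.200
  D: x = 0.109, y = 0.086
  E: x = 0.456, y = 0.156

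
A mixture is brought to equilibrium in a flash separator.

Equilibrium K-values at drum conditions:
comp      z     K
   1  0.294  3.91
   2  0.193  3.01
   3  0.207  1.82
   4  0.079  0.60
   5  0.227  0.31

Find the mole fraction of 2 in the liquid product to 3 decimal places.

x_2 = 0.068

Material balance + equilibrium reduce to Σ zᵢ(Kᵢ−1)/(1+β(Kᵢ−1)) = 0.
g(0) = ΣzᵢKᵢ − 1 = 1.225 and g(1) = 1 − Σzᵢ/Kᵢ = -0.117, so a root lies in (0, 1).
Newton–Raphson from β = 0.54:
  β = 0.540: g = 0.3464, g' = -0.918 → β = 0.917
  β = 0.917: g = -0.0104, g' = -1.161 → β = 0.909
  β = 0.909: g = -0.0001, g' = -1.138 → β = 0.908
Converged at β = 0.908.
Compositions from xᵢ = zᵢ/(1+β(Kᵢ−1)), yᵢ = Kᵢxᵢ:
  1: x = 0.081, y = 0.315
  2: x = 0.068, y = 0.206
  3: x = 0.119, y = 0.216
  4: x = 0.124, y = 0.074
  5: x = 0.608, y = 0.189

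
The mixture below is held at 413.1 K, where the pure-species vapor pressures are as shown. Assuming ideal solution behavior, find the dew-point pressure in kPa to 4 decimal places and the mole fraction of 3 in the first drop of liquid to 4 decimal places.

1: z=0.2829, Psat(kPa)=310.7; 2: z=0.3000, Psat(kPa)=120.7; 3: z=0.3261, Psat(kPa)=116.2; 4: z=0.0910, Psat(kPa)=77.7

At the dew point ψ → 1, so Σzᵢ/Kᵢ = 1 with Kᵢ = Pᵢˢᵃᵗ/P ⇒ 1/P = Σzᵢ/Pᵢˢᵃᵗ.
1/P = 0.2829/310.7 + 0.3000/120.7 + 0.3261/116.2 + 0.0910/77.7 = 0.0073736 ⇒ P = 135.6196 kPa
xᵢ = zᵢP/Pᵢˢᵃᵗ ⇒ x_3 = 0.3261·135.6196/116.2 = 0.3806

Pdew = 135.6196 kPa, x_3 = 0.3806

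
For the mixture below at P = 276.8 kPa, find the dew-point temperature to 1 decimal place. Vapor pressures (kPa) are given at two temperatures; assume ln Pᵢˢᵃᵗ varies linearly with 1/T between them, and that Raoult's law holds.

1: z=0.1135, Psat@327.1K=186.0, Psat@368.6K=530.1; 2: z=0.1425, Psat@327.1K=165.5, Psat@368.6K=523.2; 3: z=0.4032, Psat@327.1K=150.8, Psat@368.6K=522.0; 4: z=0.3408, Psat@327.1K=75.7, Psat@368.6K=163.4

T = 364.8 K

Dew-point temperature: Σzᵢ·P/Pᵢˢᵃᵗ(T) = 1. Interpolate ln Pᵢˢᵃᵗ = aᵢ + bᵢ/T.
  T = 327.1 K: ΣzᵢP/Pᵢˢᵃᵗ = 2.3935
  T = 368.6 K: ΣzᵢP/Pᵢˢᵃᵗ = 0.9258
  T = 347.9 K: ΣzᵢP/Pᵢˢᵃᵗ = 1.4371
  T = 358.2 K: ΣzᵢP/Pᵢˢᵃᵗ = 1.1460
  T = 363.4 K: ΣzᵢP/Pᵢˢᵃᵗ = 1.0281
  T = 366.0 K: ΣzᵢP/Pᵢˢᵃᵗ = 0.9752
Interpolating between 363.4 K and 366.0 K gives T ≈ 364.8 K.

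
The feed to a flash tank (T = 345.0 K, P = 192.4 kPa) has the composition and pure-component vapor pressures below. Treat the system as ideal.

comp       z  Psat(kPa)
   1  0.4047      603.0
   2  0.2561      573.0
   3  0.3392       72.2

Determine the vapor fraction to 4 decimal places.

Raoult's law: Kᵢ = Pᵢˢᵃᵗ/P = Pᵢˢᵃᵗ/192.4.
  K_1 = 603.0/192.4 = 3.134096, K_2 = 573.0/192.4 = 2.978170, K_3 = 72.2/192.4 = 0.375260
Let ψ = V/F and solve Σ zᵢ(Kᵢ−1)/(1+ψ(Kᵢ−1)) = 0.
Check two-phase: ΣzᵢKᵢ = 2.1584 > 1 and Σzᵢ/Kᵢ = 1.1190 > 1, so g(0) = 1.1584 > 0 and g(1) = -0.1190 < 0.
Newton iteration, ψ⁰ = 0.5:
  ψ = 0.5000: g = 0.36434, g' = -0.9647 → ψ = 0.8777
  ψ = 0.8777: g = 0.01659, g' = -1.0061 → ψ = 0.8942
  ψ = 0.8942: g = -0.00018, g' = -1.0282 → ψ = 0.8940
Converged at ψ = 0.8940.

ψ = 0.8940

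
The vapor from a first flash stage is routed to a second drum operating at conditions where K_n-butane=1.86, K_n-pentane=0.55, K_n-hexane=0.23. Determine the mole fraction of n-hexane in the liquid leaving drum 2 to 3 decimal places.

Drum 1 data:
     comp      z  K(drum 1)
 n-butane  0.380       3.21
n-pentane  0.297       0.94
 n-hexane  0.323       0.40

Drum 1:
Rachford–Rice: g(ψ₁) = Σ zᵢ(Kᵢ−1)/(1+ψ₁(Kᵢ−1)) = 0.
Check two-phase: ΣzᵢKᵢ = 1.628 > 1 and Σzᵢ/Kᵢ = 1.242 > 1, so g(0) = 0.628 > 0 and g(1) = -0.242 < 0.
Newton–Raphson from ψ₁ = 0.35:
  ψ₁ = 0.350: g = 0.2100, g' = -0.778 → ψ₁ = 0.620
  ψ₁ = 0.620: g = 0.0271, g' = -0.626 → ψ₁ = 0.663
Converged at ψ₁ = 0.663.
Drum-1 compositions:
  n-butane: x = 0.154, y = 0.495
  n-pentane: x = 0.309, y = 0.291
  n-hexane: x = 0.537, y = 0.215
Drum-2 feed = drum-1 vapor: z₂ = (0.4946, 0.2908, 0.2146).
Drum 2:
Rachford–Rice: g(ψ₂) = Σ zᵢ(Kᵢ−1)/(1+ψ₂(Kᵢ−1)) = 0.
Check two-phase: ΣzᵢKᵢ = 1.129 > 1 and Σzᵢ/Kᵢ = 1.728 > 1, so g(0) = 0.129 > 0 and g(1) = -0.728 < 0.
Newton–Raphson from ψ₂ = 0.49:
  ψ₂ = 0.490: g = -0.1340, g' = -0.606 → ψ₂ = 0.269
  ψ₂ = 0.269: g = -0.0118, g' = -0.520 → ψ₂ = 0.246
Converged at ψ₂ = 0.246.
  n-butane: x = 0.408, y = 0.759
  n-pentane: x = 0.327, y = 0.180
  n-hexane: x = 0.265, y = 0.061

x_n-hexane (drum 2) = 0.265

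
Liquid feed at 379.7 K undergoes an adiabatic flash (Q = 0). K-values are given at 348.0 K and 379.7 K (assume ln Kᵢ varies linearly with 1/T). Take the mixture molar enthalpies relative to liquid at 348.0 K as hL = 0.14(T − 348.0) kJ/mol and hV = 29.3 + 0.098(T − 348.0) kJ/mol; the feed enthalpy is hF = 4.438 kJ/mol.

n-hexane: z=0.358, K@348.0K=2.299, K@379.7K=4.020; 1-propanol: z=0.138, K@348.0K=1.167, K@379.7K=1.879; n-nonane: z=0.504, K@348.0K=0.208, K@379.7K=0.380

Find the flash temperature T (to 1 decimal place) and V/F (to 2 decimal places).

Adiabatic flash: solve Rachford–Rice at each trial T, then check hF = ψ·hV(T) + (1−ψ)·hL(T).
  T = 348.0 K: K = (2.299, 1.167, 0.208), RR gives ψ = 0.101, H_out = 2.956 kJ/mol
  T = 379.7 K: K = (4.020, 1.879, 0.380), RR gives ψ = 0.565, H_out = 20.228 kJ/mol
  T = 363.9 K: K = (3.080, 1.497, 0.285), RR gives ψ = 0.359, H_out = 12.501 kJ/mol
  T = 355.9 K: K = (2.667, 1.325, 0.244), RR gives ψ = 0.243, H_out = 8.134 kJ/mol
  T = 351.9 K: K = (2.476, 1.243, 0.225), RR gives ψ = 0.176, H_out = 5.660 kJ/mol
  T = 349.9 K: K = (2.384, 1.204, 0.216), RR gives ψ = 0.139, H_out = 4.315 kJ/mol
Linear interpolation between T = 349.9 (H_out = 4.315) and T = 351.9 (H_out = 5.660) on hF = 4.438 gives T ≈ 350.1 K, at which ψ = 0.14.

T = 350.1 K, V/F = 0.14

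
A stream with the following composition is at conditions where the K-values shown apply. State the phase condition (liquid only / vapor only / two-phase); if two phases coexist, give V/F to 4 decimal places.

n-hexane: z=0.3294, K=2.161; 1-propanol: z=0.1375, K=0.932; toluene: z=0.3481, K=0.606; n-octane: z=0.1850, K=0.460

two-phase, V/F = 0.2983

ΣzᵢKᵢ = 1.1360; Σzᵢ/Kᵢ = 1.2766.
Both exceed 1, so a two-phase solution exists.
Material balance + equilibrium reduce to Σ zᵢ(Kᵢ−1)/(1+ψ(Kᵢ−1)) = 0.
Newton iteration, ψ⁰ = 0.36:
  ψ = 0.3600: g = -0.02371, g' = -0.3780 → ψ = 0.2973
  ψ = 0.2973: g = 0.00041, g' = -0.3919 → ψ = 0.2983
Converged at ψ = 0.2983.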